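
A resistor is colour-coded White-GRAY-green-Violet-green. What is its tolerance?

The last band, green, is the tolerance band.
Green corresponds to ±0.5%.

±0.5%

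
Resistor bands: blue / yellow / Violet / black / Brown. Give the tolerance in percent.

±1%

The last band, brown, is the tolerance band.
Brown corresponds to ±1%.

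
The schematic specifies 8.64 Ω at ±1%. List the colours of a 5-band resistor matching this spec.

grey, blue, yellow, silver, brown

8.64 Ω = 864 × 10^-2.
8 → grey
6 → blue
4 → yellow
Multiplier 10^-2 → silver.
±1% tolerance → brown.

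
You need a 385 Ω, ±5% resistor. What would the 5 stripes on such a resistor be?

385 Ω = 385 × 10^0.
3 → orange
8 → grey
5 → green
Multiplier 10^0 → black.
±5% tolerance → gold.

orange, grey, green, black, gold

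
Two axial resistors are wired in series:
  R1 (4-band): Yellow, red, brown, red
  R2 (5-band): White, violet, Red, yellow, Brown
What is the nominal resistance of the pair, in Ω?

9720420 Ω

R1: yellow, red → 42; brown ×10 → 420 Ω.
R2: white, violet, red → 972; yellow ×10^4 → 9720000 Ω.
Series: 420 + 9720000 = 9720420 Ω.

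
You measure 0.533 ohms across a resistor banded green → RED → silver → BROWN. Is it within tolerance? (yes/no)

Green → 5 (first significant figure)
Red → 2 (second significant figure)
Silver → ×0.01 multiplier
Brown → ±1% tolerance
52 × 0.01 = 0.52 Ω
Allowed range: 0.5148 Ω to 0.5252 Ω.
0.533 ohms lies outside that range.

no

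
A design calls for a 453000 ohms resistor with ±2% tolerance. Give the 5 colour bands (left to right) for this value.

453000 Ω = 453 × 10^3.
4 → yellow
5 → green
3 → orange
Multiplier 10^3 → orange.
±2% tolerance → red.

yellow, green, orange, orange, red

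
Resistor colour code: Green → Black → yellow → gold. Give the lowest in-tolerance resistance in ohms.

475000 Ω

Green → 5 (first significant figure)
Black → 0 (second significant figure)
Yellow → ×10^4 multiplier
Gold → ±5% tolerance
50 × 10000 = 500000 Ω
Lowest = 500000 × (1 − 5/100) = 475000 Ω.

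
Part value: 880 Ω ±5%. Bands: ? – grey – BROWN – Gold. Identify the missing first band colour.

grey

880 Ω = 88 × 10^1.
The first band gives digit 8 of the significand, and 8 is grey.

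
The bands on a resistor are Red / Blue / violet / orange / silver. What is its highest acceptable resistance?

293700 Ω

Red → 2 (first significant figure)
Blue → 6 (second significant figure)
Violet → 7 (third significant figure)
Orange → ×10^3 multiplier
Silver → ±10% tolerance
267 × 1000 = 267000 Ω
Highest = 267000 × (1 + 10/100) = 293700 Ω.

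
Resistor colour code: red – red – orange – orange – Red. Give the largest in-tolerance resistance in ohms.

227460 Ω

Red → 2 (first significant figure)
Red → 2 (second significant figure)
Orange → 3 (third significant figure)
Orange → ×10^3 multiplier
Red → ±2% tolerance
223 × 1000 = 223000 Ω
Largest = 223000 × (1 + 2/100) = 227460 Ω.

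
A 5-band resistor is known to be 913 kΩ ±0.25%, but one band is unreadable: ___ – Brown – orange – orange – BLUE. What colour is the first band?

white

913000 Ω = 913 × 10^3.
The first band gives digit 9 of the significand, and 9 is white.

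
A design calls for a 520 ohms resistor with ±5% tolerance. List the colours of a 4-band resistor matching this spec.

green, red, brown, gold

520 Ω = 52 × 10^1.
5 → green
2 → red
Multiplier 10^1 → brown.
±5% tolerance → gold.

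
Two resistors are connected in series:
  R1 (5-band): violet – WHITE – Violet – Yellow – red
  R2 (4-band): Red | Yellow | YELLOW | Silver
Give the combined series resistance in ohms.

R1: violet, white, violet → 797; yellow ×10^4 → 7970000 Ω.
R2: red, yellow → 24; yellow ×10^4 → 240000 Ω.
Series: 7970000 + 240000 = 8210000 Ω.

8210000 Ω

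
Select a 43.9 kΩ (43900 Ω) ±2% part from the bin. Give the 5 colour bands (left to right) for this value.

yellow, orange, white, red, red

43900 Ω = 439 × 10^2.
4 → yellow
3 → orange
9 → white
Multiplier 10^2 → red.
±2% tolerance → red.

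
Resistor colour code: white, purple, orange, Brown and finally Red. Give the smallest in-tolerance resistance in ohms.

White → 9 (first significant figure)
Violet → 7 (second significant figure)
Orange → 3 (third significant figure)
Brown → ×10 multiplier
Red → ±2% tolerance
973 × 10 = 9730 Ω
Smallest = 9730 × (1 − 2/100) = 9535.4 Ω.

9535.4 Ω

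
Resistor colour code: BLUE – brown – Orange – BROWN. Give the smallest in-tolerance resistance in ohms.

Blue → 6 (first significant figure)
Brown → 1 (second significant figure)
Orange → ×10^3 multiplier
Brown → ±1% tolerance
61 × 1000 = 61000 Ω
Smallest = 61000 × (1 − 1/100) = 60390 Ω.

60390 Ω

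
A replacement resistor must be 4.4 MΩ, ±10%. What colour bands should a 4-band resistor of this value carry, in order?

4400000 Ω = 44 × 10^5.
4 → yellow
4 → yellow
Multiplier 10^5 → green.
±10% tolerance → silver.

yellow, yellow, green, silver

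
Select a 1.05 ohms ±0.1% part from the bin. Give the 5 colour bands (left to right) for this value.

brown, black, green, silver, violet

1.05 Ω = 105 × 10^-2.
1 → brown
0 → black
5 → green
Multiplier 10^-2 → silver.
±0.1% tolerance → violet.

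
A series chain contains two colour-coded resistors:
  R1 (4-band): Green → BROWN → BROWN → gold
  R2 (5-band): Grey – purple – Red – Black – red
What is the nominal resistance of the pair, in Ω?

R1: green, brown → 51; brown ×10 → 510 Ω.
R2: grey, violet, red → 872; black ×1 → 872 Ω.
Series: 510 + 872 = 1382 Ω.

1382 Ω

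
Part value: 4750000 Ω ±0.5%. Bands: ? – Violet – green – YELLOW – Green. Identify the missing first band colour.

yellow

4750000 Ω = 475 × 10^4.
The first band gives digit 4 of the significand, and 4 is yellow.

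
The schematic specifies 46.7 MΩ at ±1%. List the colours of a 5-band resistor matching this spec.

yellow, blue, violet, green, brown

46700000 Ω = 467 × 10^5.
4 → yellow
6 → blue
7 → violet
Multiplier 10^5 → green.
±1% tolerance → brown.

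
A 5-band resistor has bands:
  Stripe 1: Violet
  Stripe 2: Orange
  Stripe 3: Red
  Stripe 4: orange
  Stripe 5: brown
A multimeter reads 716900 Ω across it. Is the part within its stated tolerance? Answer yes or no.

Violet → 7 (first significant figure)
Orange → 3 (second significant figure)
Red → 2 (third significant figure)
Orange → ×10^3 multiplier
Brown → ±1% tolerance
732 × 1000 = 732000 Ω
Allowed range: 724680 Ω to 739320 Ω.
716900 Ω lies outside that range.

no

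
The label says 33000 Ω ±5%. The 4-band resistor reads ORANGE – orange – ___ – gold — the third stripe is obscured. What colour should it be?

orange

33000 Ω = 33 × 10^3.
The third band is the multiplier, 10^3, which is orange.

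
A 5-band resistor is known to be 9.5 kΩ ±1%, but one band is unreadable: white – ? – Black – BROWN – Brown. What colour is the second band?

9500 Ω = 950 × 10^1.
The second band gives digit 5 of the significand, and 5 is green.

green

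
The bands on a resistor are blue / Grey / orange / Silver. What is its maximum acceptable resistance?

74800 Ω

Blue → 6 (first significant figure)
Grey → 8 (second significant figure)
Orange → ×10^3 multiplier
Silver → ±10% tolerance
68 × 1000 = 68000 Ω
Maximum = 68000 × (1 + 10/100) = 74800 Ω.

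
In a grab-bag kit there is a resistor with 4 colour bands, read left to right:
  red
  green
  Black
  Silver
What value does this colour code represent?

Red → 2 (first significant figure)
Green → 5 (second significant figure)
Black → ×1 multiplier
25 × 1 = 25 Ω

25 Ω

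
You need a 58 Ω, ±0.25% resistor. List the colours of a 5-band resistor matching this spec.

green, grey, black, gold, blue

58 Ω = 580 × 10^-1.
5 → green
8 → grey
0 → black
Multiplier 10^-1 → gold.
±0.25% tolerance → blue.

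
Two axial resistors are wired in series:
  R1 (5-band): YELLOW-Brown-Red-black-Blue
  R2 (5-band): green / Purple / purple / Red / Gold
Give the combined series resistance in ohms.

R1: yellow, brown, red → 412; black ×1 → 412 Ω.
R2: green, violet, violet → 577; red ×10^2 → 57700 Ω.
Series: 412 + 57700 = 58112 Ω.

58112 Ω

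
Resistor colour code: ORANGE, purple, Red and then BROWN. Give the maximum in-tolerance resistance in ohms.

Orange → 3 (first significant figure)
Violet → 7 (second significant figure)
Red → ×10^2 multiplier
Brown → ±1% tolerance
37 × 100 = 3700 Ω
Maximum = 3700 × (1 + 1/100) = 3737 Ω.

3737 Ω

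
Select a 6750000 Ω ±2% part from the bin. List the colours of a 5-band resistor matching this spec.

6750000 Ω = 675 × 10^4.
6 → blue
7 → violet
5 → green
Multiplier 10^4 → yellow.
±2% tolerance → red.

blue, violet, green, yellow, red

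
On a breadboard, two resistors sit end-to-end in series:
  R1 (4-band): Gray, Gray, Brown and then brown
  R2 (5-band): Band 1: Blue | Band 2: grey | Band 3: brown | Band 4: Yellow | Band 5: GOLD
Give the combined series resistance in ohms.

6810880 Ω

R1: grey, grey → 88; brown ×10 → 880 Ω.
R2: blue, grey, brown → 681; yellow ×10^4 → 6810000 Ω.
Series: 880 + 6810000 = 6810880 Ω.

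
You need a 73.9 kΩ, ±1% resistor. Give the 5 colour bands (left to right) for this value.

violet, orange, white, red, brown

73900 Ω = 739 × 10^2.
7 → violet
3 → orange
9 → white
Multiplier 10^2 → red.
±1% tolerance → brown.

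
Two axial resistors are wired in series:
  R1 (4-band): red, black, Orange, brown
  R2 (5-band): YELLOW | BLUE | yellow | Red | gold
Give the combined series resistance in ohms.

R1: red, black → 20; orange ×10^3 → 20000 Ω.
R2: yellow, blue, yellow → 464; red ×10^2 → 46400 Ω.
Series: 20000 + 46400 = 66400 Ω.

66400 Ω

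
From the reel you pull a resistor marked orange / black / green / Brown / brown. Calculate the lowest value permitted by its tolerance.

3019.5 Ω

Orange → 3 (first significant figure)
Black → 0 (second significant figure)
Green → 5 (third significant figure)
Brown → ×10 multiplier
Brown → ±1% tolerance
305 × 10 = 3050 Ω
Lowest = 3050 × (1 − 1/100) = 3019.5 Ω.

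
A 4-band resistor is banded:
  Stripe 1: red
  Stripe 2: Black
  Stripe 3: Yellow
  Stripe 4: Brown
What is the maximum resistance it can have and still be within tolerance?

202000 Ω

Red → 2 (first significant figure)
Black → 0 (second significant figure)
Yellow → ×10^4 multiplier
Brown → ±1% tolerance
20 × 10000 = 200000 Ω
Maximum = 200000 × (1 + 1/100) = 202000 Ω.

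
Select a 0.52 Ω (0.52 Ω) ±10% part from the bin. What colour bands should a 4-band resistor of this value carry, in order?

0.52 Ω = 52 × 10^-2.
5 → green
2 → red
Multiplier 10^-2 → silver.
±10% tolerance → silver.

green, red, silver, silver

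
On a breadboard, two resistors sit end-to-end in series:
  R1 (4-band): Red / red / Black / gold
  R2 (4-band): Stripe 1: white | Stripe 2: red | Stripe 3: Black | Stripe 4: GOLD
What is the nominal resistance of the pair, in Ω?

114 Ω

R1: red, red → 22; black ×1 → 22 Ω.
R2: white, red → 92; black ×1 → 92 Ω.
Series: 22 + 92 = 114 Ω.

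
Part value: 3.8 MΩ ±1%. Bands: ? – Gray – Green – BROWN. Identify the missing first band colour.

3800000 Ω = 38 × 10^5.
The first band gives digit 3 of the significand, and 3 is orange.

orange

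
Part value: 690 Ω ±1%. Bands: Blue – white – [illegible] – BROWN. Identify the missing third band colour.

690 Ω = 69 × 10^1.
The third band is the multiplier, 10^1, which is brown.

brown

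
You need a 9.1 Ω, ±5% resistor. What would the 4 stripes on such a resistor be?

white, brown, gold, gold

9.1 Ω = 91 × 10^-1.
9 → white
1 → brown
Multiplier 10^-1 → gold.
±5% tolerance → gold.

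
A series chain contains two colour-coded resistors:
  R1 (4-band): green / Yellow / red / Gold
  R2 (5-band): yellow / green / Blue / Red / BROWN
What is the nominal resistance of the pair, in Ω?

51000 Ω

R1: green, yellow → 54; red ×10^2 → 5400 Ω.
R2: yellow, green, blue → 456; red ×10^2 → 45600 Ω.
Series: 5400 + 45600 = 51000 Ω.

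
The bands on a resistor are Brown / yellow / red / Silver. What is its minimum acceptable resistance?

Brown → 1 (first significant figure)
Yellow → 4 (second significant figure)
Red → ×10^2 multiplier
Silver → ±10% tolerance
14 × 100 = 1400 Ω
Minimum = 1400 × (1 − 10/100) = 1260 Ω.

1260 Ω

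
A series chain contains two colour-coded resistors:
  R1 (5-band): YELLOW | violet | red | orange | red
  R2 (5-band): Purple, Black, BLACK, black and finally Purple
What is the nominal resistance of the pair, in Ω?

472700 Ω

R1: yellow, violet, red → 472; orange ×10^3 → 472000 Ω.
R2: violet, black, black → 700; black ×1 → 700 Ω.
Series: 472000 + 700 = 472700 Ω.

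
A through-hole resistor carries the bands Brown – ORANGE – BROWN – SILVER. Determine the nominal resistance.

130 Ω

Brown → 1 (first significant figure)
Orange → 3 (second significant figure)
Brown → ×10 multiplier
13 × 10 = 130 Ω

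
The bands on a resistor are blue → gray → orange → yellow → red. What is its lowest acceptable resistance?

6693400 Ω

Blue → 6 (first significant figure)
Grey → 8 (second significant figure)
Orange → 3 (third significant figure)
Yellow → ×10^4 multiplier
Red → ±2% tolerance
683 × 10000 = 6830000 Ω
Lowest = 6830000 × (1 − 2/100) = 6693400 Ω.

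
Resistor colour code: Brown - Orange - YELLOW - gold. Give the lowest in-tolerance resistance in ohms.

Brown → 1 (first significant figure)
Orange → 3 (second significant figure)
Yellow → ×10^4 multiplier
Gold → ±5% tolerance
13 × 10000 = 130000 Ω
Lowest = 130000 × (1 − 5/100) = 123500 Ω.

123500 Ω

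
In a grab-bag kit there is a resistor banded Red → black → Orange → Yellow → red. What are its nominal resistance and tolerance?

2030000 Ω ±2%

Red → 2 (first significant figure)
Black → 0 (second significant figure)
Orange → 3 (third significant figure)
Yellow → ×10^4 multiplier
Red → ±2% tolerance
203 × 10000 = 2030000 Ω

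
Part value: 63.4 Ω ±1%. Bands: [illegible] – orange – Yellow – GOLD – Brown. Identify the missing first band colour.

63.4 Ω = 634 × 10^-1.
The first band gives digit 6 of the significand, and 6 is blue.

blue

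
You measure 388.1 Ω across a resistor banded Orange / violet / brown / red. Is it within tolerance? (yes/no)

no

Orange → 3 (first significant figure)
Violet → 7 (second significant figure)
Brown → ×10 multiplier
Red → ±2% tolerance
37 × 10 = 370 Ω
Allowed range: 362.6 Ω to 377.4 Ω.
388.1 Ω lies outside that range.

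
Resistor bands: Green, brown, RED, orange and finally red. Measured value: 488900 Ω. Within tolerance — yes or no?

no

Green → 5 (first significant figure)
Brown → 1 (second significant figure)
Red → 2 (third significant figure)
Orange → ×10^3 multiplier
Red → ±2% tolerance
512 × 1000 = 512000 Ω
Allowed range: 501760 Ω to 522240 Ω.
488900 Ω lies outside that range.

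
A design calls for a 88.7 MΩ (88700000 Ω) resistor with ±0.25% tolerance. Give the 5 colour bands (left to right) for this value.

grey, grey, violet, green, blue

88700000 Ω = 887 × 10^5.
8 → grey
8 → grey
7 → violet
Multiplier 10^5 → green.
±0.25% tolerance → blue.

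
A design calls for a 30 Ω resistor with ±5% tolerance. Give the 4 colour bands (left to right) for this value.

orange, black, black, gold

30 Ω = 30 × 10^0.
3 → orange
0 → black
Multiplier 10^0 → black.
±5% tolerance → gold.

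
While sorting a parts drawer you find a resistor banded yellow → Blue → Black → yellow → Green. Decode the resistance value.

4600000 Ω

Yellow → 4 (first significant figure)
Blue → 6 (second significant figure)
Black → 0 (third significant figure)
Yellow → ×10^4 multiplier
460 × 10000 = 4600000 Ω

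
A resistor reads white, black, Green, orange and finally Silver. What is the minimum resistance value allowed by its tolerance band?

814500 Ω

White → 9 (first significant figure)
Black → 0 (second significant figure)
Green → 5 (third significant figure)
Orange → ×10^3 multiplier
Silver → ±10% tolerance
905 × 1000 = 905000 Ω
Minimum = 905000 × (1 − 10/100) = 814500 Ω.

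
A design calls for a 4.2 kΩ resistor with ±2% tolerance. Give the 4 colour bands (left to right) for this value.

yellow, red, red, red

4200 Ω = 42 × 10^2.
4 → yellow
2 → red
Multiplier 10^2 → red.
±2% tolerance → red.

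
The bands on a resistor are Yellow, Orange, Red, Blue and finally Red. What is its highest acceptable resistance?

440640000 Ω

Yellow → 4 (first significant figure)
Orange → 3 (second significant figure)
Red → 2 (third significant figure)
Blue → ×10^6 multiplier
Red → ±2% tolerance
432 × 1000000 = 432000000 Ω
Highest = 432000000 × (1 + 2/100) = 440640000 Ω.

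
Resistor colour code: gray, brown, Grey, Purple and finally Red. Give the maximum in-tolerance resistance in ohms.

Grey → 8 (first significant figure)
Brown → 1 (second significant figure)
Grey → 8 (third significant figure)
Violet → ×10^7 multiplier
Red → ±2% tolerance
818 × 10000000 = 8180000000 Ω
Maximum = 8180000000 × (1 + 2/100) = 8343600000 Ω.

8343600000 Ω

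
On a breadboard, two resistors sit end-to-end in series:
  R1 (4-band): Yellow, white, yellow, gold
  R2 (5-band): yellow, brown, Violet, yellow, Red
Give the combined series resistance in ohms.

R1: yellow, white → 49; yellow ×10^4 → 490000 Ω.
R2: yellow, brown, violet → 417; yellow ×10^4 → 4170000 Ω.
Series: 490000 + 4170000 = 4660000 Ω.

4660000 Ω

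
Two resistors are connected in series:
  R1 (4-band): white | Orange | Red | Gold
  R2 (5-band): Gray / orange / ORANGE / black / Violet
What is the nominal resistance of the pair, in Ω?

10133 Ω

R1: white, orange → 93; red ×10^2 → 9300 Ω.
R2: grey, orange, orange → 833; black ×1 → 833 Ω.
Series: 9300 + 833 = 10133 Ω.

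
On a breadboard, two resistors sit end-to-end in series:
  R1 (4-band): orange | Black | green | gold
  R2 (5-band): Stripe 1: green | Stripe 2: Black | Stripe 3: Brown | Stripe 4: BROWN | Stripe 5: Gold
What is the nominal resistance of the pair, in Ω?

R1: orange, black → 30; green ×10^5 → 3000000 Ω.
R2: green, black, brown → 501; brown ×10 → 5010 Ω.
Series: 3000000 + 5010 = 3005010 Ω.

3005010 Ω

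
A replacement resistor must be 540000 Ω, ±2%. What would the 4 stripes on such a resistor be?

540000 Ω = 54 × 10^4.
5 → green
4 → yellow
Multiplier 10^4 → yellow.
±2% tolerance → red.

green, yellow, yellow, red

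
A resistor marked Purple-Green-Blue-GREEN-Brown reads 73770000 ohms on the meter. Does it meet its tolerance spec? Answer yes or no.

Violet → 7 (first significant figure)
Green → 5 (second significant figure)
Blue → 6 (third significant figure)
Green → ×10^5 multiplier
Brown → ±1% tolerance
756 × 100000 = 75600000 Ω
Allowed range: 74844000 Ω to 76356000 Ω.
73770000 ohms lies outside that range.

no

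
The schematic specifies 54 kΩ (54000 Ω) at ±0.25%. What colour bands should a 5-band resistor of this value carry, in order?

54000 Ω = 540 × 10^2.
5 → green
4 → yellow
0 → black
Multiplier 10^2 → red.
±0.25% tolerance → blue.

green, yellow, black, red, blue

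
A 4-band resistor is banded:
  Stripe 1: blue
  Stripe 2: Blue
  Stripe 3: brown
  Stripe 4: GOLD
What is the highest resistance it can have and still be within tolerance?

693 Ω

Blue → 6 (first significant figure)
Blue → 6 (second significant figure)
Brown → ×10 multiplier
Gold → ±5% tolerance
66 × 10 = 660 Ω
Highest = 660 × (1 + 5/100) = 693 Ω.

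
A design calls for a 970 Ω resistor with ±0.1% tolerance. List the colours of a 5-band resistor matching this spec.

970 Ω = 970 × 10^0.
9 → white
7 → violet
0 → black
Multiplier 10^0 → black.
±0.1% tolerance → violet.

white, violet, black, black, violet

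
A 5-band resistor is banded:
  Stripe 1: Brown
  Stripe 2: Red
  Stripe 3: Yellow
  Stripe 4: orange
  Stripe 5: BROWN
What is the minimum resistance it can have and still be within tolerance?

122760 Ω

Brown → 1 (first significant figure)
Red → 2 (second significant figure)
Yellow → 4 (third significant figure)
Orange → ×10^3 multiplier
Brown → ±1% tolerance
124 × 1000 = 124000 Ω
Minimum = 124000 × (1 − 1/100) = 122760 Ω.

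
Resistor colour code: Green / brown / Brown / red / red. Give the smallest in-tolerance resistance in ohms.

Green → 5 (first significant figure)
Brown → 1 (second significant figure)
Brown → 1 (third significant figure)
Red → ×10^2 multiplier
Red → ±2% tolerance
511 × 100 = 51100 Ω
Smallest = 51100 × (1 − 2/100) = 50078 Ω.

50078 Ω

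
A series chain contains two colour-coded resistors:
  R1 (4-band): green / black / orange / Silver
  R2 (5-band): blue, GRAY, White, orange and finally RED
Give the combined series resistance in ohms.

R1: green, black → 50; orange ×10^3 → 50000 Ω.
R2: blue, grey, white → 689; orange ×10^3 → 689000 Ω.
Series: 50000 + 689000 = 739000 Ω.

739000 Ω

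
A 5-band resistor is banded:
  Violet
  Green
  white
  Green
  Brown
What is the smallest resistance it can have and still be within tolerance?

75141000 Ω

Violet → 7 (first significant figure)
Green → 5 (second significant figure)
White → 9 (third significant figure)
Green → ×10^5 multiplier
Brown → ±1% tolerance
759 × 100000 = 75900000 Ω
Smallest = 75900000 × (1 − 1/100) = 75141000 Ω.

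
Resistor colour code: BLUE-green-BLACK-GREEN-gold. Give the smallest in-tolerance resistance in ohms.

Blue → 6 (first significant figure)
Green → 5 (second significant figure)
Black → 0 (third significant figure)
Green → ×10^5 multiplier
Gold → ±5% tolerance
650 × 100000 = 65000000 Ω
Smallest = 65000000 × (1 − 5/100) = 61750000 Ω.

61750000 Ω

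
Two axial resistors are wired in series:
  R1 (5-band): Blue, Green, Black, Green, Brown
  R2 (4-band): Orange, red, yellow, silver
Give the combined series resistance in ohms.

65320000 Ω

R1: blue, green, black → 650; green ×10^5 → 65000000 Ω.
R2: orange, red → 32; yellow ×10^4 → 320000 Ω.
Series: 65000000 + 320000 = 65320000 Ω.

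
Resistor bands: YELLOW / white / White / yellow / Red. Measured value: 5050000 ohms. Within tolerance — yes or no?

yes

Yellow → 4 (first significant figure)
White → 9 (second significant figure)
White → 9 (third significant figure)
Yellow → ×10^4 multiplier
Red → ±2% tolerance
499 × 10000 = 4990000 Ω
Allowed range: 4890200 Ω to 5089800 Ω.
5050000 ohms lies inside that range.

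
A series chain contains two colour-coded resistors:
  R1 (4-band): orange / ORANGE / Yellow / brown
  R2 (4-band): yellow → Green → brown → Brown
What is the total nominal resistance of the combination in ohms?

330450 Ω

R1: orange, orange → 33; yellow ×10^4 → 330000 Ω.
R2: yellow, green → 45; brown ×10 → 450 Ω.
Series: 330000 + 450 = 330450 Ω.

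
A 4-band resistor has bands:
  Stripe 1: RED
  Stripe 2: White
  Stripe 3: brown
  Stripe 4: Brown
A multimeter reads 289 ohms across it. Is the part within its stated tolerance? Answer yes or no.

yes

Red → 2 (first significant figure)
White → 9 (second significant figure)
Brown → ×10 multiplier
Brown → ±1% tolerance
29 × 10 = 290 Ω
Allowed range: 287.1 Ω to 292.9 Ω.
289 ohms lies inside that range.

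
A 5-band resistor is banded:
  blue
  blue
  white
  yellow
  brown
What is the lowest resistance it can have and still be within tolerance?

6623100 Ω

Blue → 6 (first significant figure)
Blue → 6 (second significant figure)
White → 9 (third significant figure)
Yellow → ×10^4 multiplier
Brown → ±1% tolerance
669 × 10000 = 6690000 Ω
Lowest = 6690000 × (1 − 1/100) = 6623100 Ω.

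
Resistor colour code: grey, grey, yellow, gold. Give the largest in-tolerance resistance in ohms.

924000 Ω

Grey → 8 (first significant figure)
Grey → 8 (second significant figure)
Yellow → ×10^4 multiplier
Gold → ±5% tolerance
88 × 10000 = 880000 Ω
Largest = 880000 × (1 + 5/100) = 924000 Ω.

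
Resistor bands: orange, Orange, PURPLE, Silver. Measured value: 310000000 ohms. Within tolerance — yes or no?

yes

Orange → 3 (first significant figure)
Orange → 3 (second significant figure)
Violet → ×10^7 multiplier
Silver → ±10% tolerance
33 × 10000000 = 330000000 Ω
Allowed range: 297000000 Ω to 363000000 Ω.
310000000 ohms lies inside that range.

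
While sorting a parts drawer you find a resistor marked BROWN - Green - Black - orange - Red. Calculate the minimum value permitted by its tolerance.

147000 Ω

Brown → 1 (first significant figure)
Green → 5 (second significant figure)
Black → 0 (third significant figure)
Orange → ×10^3 multiplier
Red → ±2% tolerance
150 × 1000 = 150000 Ω
Minimum = 150000 × (1 − 2/100) = 147000 Ω.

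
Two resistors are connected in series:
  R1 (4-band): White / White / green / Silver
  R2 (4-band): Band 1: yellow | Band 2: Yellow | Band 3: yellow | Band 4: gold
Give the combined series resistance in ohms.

R1: white, white → 99; green ×10^5 → 9900000 Ω.
R2: yellow, yellow → 44; yellow ×10^4 → 440000 Ω.
Series: 9900000 + 440000 = 10340000 Ω.

10340000 Ω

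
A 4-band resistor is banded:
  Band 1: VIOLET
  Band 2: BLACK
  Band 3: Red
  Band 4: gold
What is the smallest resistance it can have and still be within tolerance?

Violet → 7 (first significant figure)
Black → 0 (second significant figure)
Red → ×10^2 multiplier
Gold → ±5% tolerance
70 × 100 = 7000 Ω
Smallest = 7000 × (1 − 5/100) = 6650 Ω.

6650 Ω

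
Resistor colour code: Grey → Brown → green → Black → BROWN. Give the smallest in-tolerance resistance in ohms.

Grey → 8 (first significant figure)
Brown → 1 (second significant figure)
Green → 5 (third significant figure)
Black → ×1 multiplier
Brown → ±1% tolerance
815 × 1 = 815 Ω
Smallest = 815 × (1 − 1/100) = 806.85 Ω.

806.85 Ω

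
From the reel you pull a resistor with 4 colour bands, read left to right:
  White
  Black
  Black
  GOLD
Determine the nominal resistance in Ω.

White → 9 (first significant figure)
Black → 0 (second significant figure)
Black → ×1 multiplier
90 × 1 = 90 Ω

90 Ω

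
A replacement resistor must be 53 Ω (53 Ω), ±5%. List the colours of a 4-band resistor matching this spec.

green, orange, black, gold

53 Ω = 53 × 10^0.
5 → green
3 → orange
Multiplier 10^0 → black.
±5% tolerance → gold.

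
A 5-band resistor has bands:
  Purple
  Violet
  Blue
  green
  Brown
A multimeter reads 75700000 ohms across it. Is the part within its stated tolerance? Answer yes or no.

Violet → 7 (first significant figure)
Violet → 7 (second significant figure)
Blue → 6 (third significant figure)
Green → ×10^5 multiplier
Brown → ±1% tolerance
776 × 100000 = 77600000 Ω
Allowed range: 76824000 Ω to 78376000 Ω.
75700000 ohms lies outside that range.

no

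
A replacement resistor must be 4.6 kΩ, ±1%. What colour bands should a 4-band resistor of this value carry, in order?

4600 Ω = 46 × 10^2.
4 → yellow
6 → blue
Multiplier 10^2 → red.
±1% tolerance → brown.

yellow, blue, red, brown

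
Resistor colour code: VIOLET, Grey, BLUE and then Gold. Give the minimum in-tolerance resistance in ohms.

Violet → 7 (first significant figure)
Grey → 8 (second significant figure)
Blue → ×10^6 multiplier
Gold → ±5% tolerance
78 × 1000000 = 78000000 Ω
Minimum = 78000000 × (1 − 5/100) = 74100000 Ω.

74100000 Ω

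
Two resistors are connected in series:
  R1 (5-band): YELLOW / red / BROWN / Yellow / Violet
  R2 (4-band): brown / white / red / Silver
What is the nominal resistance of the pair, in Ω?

4211900 Ω

R1: yellow, red, brown → 421; yellow ×10^4 → 4210000 Ω.
R2: brown, white → 19; red ×10^2 → 1900 Ω.
Series: 4210000 + 1900 = 4211900 Ω.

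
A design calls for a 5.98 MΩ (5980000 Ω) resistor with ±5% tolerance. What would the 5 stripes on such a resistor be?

5980000 Ω = 598 × 10^4.
5 → green
9 → white
8 → grey
Multiplier 10^4 → yellow.
±5% tolerance → gold.

green, white, grey, yellow, gold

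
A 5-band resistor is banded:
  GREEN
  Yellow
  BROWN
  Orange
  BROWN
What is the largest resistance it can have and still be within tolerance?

546410 Ω

Green → 5 (first significant figure)
Yellow → 4 (second significant figure)
Brown → 1 (third significant figure)
Orange → ×10^3 multiplier
Brown → ±1% tolerance
541 × 1000 = 541000 Ω
Largest = 541000 × (1 + 1/100) = 546410 Ω.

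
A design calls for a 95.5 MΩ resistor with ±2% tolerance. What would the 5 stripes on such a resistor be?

95500000 Ω = 955 × 10^5.
9 → white
5 → green
5 → green
Multiplier 10^5 → green.
±2% tolerance → red.

white, green, green, green, red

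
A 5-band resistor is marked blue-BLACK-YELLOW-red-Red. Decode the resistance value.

Blue → 6 (first significant figure)
Black → 0 (second significant figure)
Yellow → 4 (third significant figure)
Red → ×10^2 multiplier
604 × 100 = 60400 Ω

60400 Ω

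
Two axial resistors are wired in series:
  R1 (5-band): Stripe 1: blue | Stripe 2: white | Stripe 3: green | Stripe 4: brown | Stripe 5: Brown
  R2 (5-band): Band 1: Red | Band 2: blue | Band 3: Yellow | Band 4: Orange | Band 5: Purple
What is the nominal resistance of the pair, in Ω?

270950 Ω

R1: blue, white, green → 695; brown ×10 → 6950 Ω.
R2: red, blue, yellow → 264; orange ×10^3 → 264000 Ω.
Series: 6950 + 264000 = 270950 Ω.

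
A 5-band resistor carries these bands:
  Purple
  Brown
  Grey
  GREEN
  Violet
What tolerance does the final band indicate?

The last band, violet, is the tolerance band.
Violet corresponds to ±0.1%.

±0.1%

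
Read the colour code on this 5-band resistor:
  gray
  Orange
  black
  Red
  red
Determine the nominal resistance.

83000 Ω

Grey → 8 (first significant figure)
Orange → 3 (second significant figure)
Black → 0 (third significant figure)
Red → ×10^2 multiplier
830 × 100 = 83000 Ω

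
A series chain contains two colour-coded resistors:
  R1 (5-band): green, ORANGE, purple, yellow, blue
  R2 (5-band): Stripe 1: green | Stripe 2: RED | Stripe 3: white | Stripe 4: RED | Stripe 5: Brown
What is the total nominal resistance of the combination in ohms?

5422900 Ω

R1: green, orange, violet → 537; yellow ×10^4 → 5370000 Ω.
R2: green, red, white → 529; red ×10^2 → 52900 Ω.
Series: 5370000 + 52900 = 5422900 Ω.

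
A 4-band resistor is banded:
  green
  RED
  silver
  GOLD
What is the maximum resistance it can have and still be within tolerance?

0.546 Ω

Green → 5 (first significant figure)
Red → 2 (second significant figure)
Silver → ×0.01 multiplier
Gold → ±5% tolerance
52 × 0.01 = 0.52 Ω
Maximum = 0.52 × (1 + 5/100) = 0.546 Ω.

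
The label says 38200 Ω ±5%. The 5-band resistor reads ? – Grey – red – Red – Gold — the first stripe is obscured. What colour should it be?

38200 Ω = 382 × 10^2.
The first band gives digit 3 of the significand, and 3 is orange.

orange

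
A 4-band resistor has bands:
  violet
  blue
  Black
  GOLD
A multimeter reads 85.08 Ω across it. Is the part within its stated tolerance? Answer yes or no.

no

Violet → 7 (first significant figure)
Blue → 6 (second significant figure)
Black → ×1 multiplier
Gold → ±5% tolerance
76 × 1 = 76 Ω
Allowed range: 72.2 Ω to 79.8 Ω.
85.08 Ω lies outside that range.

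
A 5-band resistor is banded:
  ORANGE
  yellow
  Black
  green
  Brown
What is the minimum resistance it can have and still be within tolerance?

33660000 Ω

Orange → 3 (first significant figure)
Yellow → 4 (second significant figure)
Black → 0 (third significant figure)
Green → ×10^5 multiplier
Brown → ±1% tolerance
340 × 100000 = 34000000 Ω
Minimum = 34000000 × (1 − 1/100) = 33660000 Ω.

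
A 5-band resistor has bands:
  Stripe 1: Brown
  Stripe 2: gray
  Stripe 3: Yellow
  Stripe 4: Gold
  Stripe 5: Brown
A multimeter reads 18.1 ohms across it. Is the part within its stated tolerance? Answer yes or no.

Brown → 1 (first significant figure)
Grey → 8 (second significant figure)
Yellow → 4 (third significant figure)
Gold → ×0.1 multiplier
Brown → ±1% tolerance
184 × 0.1 = 18.4 Ω
Allowed range: 18.216 Ω to 18.584 Ω.
18.1 ohms lies outside that range.

no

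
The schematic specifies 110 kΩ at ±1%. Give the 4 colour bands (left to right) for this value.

110000 Ω = 11 × 10^4.
1 → brown
1 → brown
Multiplier 10^4 → yellow.
±1% tolerance → brown.

brown, brown, yellow, brown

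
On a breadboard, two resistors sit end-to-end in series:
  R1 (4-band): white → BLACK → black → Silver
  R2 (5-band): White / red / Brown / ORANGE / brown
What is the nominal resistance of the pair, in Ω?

921090 Ω

R1: white, black → 90; black ×1 → 90 Ω.
R2: white, red, brown → 921; orange ×10^3 → 921000 Ω.
Series: 90 + 921000 = 921090 Ω.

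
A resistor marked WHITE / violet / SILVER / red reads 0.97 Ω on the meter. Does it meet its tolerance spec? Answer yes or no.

White → 9 (first significant figure)
Violet → 7 (second significant figure)
Silver → ×0.01 multiplier
Red → ±2% tolerance
97 × 0.01 = 0.97 Ω
Allowed range: 0.9506 Ω to 0.9894 Ω.
0.97 Ω lies inside that range.

yes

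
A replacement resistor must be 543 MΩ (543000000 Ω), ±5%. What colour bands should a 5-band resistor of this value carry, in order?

543000000 Ω = 543 × 10^6.
5 → green
4 → yellow
3 → orange
Multiplier 10^6 → blue.
±5% tolerance → gold.

green, yellow, orange, blue, gold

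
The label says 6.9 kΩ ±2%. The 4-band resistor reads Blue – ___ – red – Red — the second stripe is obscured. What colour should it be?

white

6900 Ω = 69 × 10^2.
The second band gives digit 9 of the significand, and 9 is white.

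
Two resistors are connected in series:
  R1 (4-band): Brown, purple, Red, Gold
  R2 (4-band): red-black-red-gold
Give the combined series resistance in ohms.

R1: brown, violet → 17; red ×10^2 → 1700 Ω.
R2: red, black → 20; red ×10^2 → 2000 Ω.
Series: 1700 + 2000 = 3700 Ω.

3700 Ω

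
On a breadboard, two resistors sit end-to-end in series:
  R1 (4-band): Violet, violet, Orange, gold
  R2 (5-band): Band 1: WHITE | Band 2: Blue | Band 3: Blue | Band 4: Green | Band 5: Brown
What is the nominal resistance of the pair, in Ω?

R1: violet, violet → 77; orange ×10^3 → 77000 Ω.
R2: white, blue, blue → 966; green ×10^5 → 96600000 Ω.
Series: 77000 + 96600000 = 96677000 Ω.

96677000 Ω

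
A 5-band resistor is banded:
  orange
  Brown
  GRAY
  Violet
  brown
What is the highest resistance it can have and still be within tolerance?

3211800000 Ω

Orange → 3 (first significant figure)
Brown → 1 (second significant figure)
Grey → 8 (third significant figure)
Violet → ×10^7 multiplier
Brown → ±1% tolerance
318 × 10000000 = 3180000000 Ω
Highest = 3180000000 × (1 + 1/100) = 3211800000 Ω.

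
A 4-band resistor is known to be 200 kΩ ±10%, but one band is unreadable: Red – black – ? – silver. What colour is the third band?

yellow

200000 Ω = 20 × 10^4.
The third band is the multiplier, 10^4, which is yellow.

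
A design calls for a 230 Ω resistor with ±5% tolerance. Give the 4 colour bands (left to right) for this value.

230 Ω = 23 × 10^1.
2 → red
3 → orange
Multiplier 10^1 → brown.
±5% tolerance → gold.

red, orange, brown, gold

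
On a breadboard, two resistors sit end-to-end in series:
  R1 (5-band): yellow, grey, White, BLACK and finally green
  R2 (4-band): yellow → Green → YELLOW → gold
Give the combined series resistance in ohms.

450489 Ω

R1: yellow, grey, white → 489; black ×1 → 489 Ω.
R2: yellow, green → 45; yellow ×10^4 → 450000 Ω.
Series: 489 + 450000 = 450489 Ω.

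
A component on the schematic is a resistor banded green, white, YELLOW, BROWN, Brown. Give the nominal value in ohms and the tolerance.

5940 Ω ±1%

Green → 5 (first significant figure)
White → 9 (second significant figure)
Yellow → 4 (third significant figure)
Brown → ×10 multiplier
Brown → ±1% tolerance
594 × 10 = 5940 Ω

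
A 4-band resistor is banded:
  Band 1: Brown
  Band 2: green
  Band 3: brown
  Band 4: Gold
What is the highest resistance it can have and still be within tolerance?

Brown → 1 (first significant figure)
Green → 5 (second significant figure)
Brown → ×10 multiplier
Gold → ±5% tolerance
15 × 10 = 150 Ω
Highest = 150 × (1 + 5/100) = 157.5 Ω.

157.5 Ω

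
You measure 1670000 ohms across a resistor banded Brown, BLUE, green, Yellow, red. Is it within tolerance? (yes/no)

Brown → 1 (first significant figure)
Blue → 6 (second significant figure)
Green → 5 (third significant figure)
Yellow → ×10^4 multiplier
Red → ±2% tolerance
165 × 10000 = 1650000 Ω
Allowed range: 1617000 Ω to 1683000 Ω.
1670000 ohms lies inside that range.

yes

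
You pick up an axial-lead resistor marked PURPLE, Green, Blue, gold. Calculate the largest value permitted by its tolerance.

78750000 Ω

Violet → 7 (first significant figure)
Green → 5 (second significant figure)
Blue → ×10^6 multiplier
Gold → ±5% tolerance
75 × 1000000 = 75000000 Ω
Largest = 75000000 × (1 + 5/100) = 78750000 Ω.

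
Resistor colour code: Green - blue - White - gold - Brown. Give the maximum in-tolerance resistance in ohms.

57.469 Ω

Green → 5 (first significant figure)
Blue → 6 (second significant figure)
White → 9 (third significant figure)
Gold → ×0.1 multiplier
Brown → ±1% tolerance
569 × 0.1 = 56.9 Ω
Maximum = 56.9 × (1 + 1/100) = 57.469 Ω.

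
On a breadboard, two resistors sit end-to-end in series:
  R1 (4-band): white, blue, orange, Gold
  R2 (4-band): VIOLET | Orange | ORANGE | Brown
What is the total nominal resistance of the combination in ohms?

169000 Ω

R1: white, blue → 96; orange ×10^3 → 96000 Ω.
R2: violet, orange → 73; orange ×10^3 → 73000 Ω.
Series: 96000 + 73000 = 169000 Ω.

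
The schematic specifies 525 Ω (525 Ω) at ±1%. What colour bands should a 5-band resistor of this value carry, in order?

525 Ω = 525 × 10^0.
5 → green
2 → red
5 → green
Multiplier 10^0 → black.
±1% tolerance → brown.

green, red, green, black, brown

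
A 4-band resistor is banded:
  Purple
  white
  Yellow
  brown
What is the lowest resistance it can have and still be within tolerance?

Violet → 7 (first significant figure)
White → 9 (second significant figure)
Yellow → ×10^4 multiplier
Brown → ±1% tolerance
79 × 10000 = 790000 Ω
Lowest = 790000 × (1 − 1/100) = 782100 Ω.

782100 Ω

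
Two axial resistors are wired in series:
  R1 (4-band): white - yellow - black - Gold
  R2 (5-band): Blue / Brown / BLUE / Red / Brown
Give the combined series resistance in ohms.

61694 Ω

R1: white, yellow → 94; black ×1 → 94 Ω.
R2: blue, brown, blue → 616; red ×10^2 → 61600 Ω.
Series: 94 + 61600 = 61694 Ω.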